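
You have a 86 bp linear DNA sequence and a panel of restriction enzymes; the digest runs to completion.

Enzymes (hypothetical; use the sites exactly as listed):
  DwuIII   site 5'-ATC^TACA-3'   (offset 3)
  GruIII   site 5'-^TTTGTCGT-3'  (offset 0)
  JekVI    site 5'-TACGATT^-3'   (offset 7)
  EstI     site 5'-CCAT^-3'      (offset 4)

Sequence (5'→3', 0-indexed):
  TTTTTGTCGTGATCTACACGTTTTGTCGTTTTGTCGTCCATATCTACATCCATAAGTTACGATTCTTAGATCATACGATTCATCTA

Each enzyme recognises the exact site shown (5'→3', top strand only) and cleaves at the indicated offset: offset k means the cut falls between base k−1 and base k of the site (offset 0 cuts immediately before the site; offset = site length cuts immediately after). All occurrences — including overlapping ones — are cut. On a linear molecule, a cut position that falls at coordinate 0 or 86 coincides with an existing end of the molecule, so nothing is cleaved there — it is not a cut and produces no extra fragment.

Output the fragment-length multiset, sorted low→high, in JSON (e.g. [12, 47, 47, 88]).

Per-enzyme occurrences:
  DwuIII (ATCTACA, off=3): starts [11, 41] → cuts [14, 44]
  GruIII (TTTGTCGT, off=0): starts [2, 21, 29] → cuts [2, 21, 29]
  JekVI (TACGATT, off=7): starts [57, 73] → cuts [64, 80]
  EstI (CCAT, off=4): starts [37, 49] → cuts [41, 53]

All cut coordinates (distinct, sorted): [2, 14, 21, 29, 41, 44, 53, 64, 80]

Fragment lengths:
  [0,2): 2 bp
  [2,14): 12 bp
  [14,21): 7 bp
  [21,29): 8 bp
  [29,41): 12 bp
  [41,44): 3 bp
  [44,53): 9 bp
  [53,64): 11 bp
  [64,80): 16 bp
  [80,86): 6 bp

[2,3,6,7,8,9,11,12,12,16]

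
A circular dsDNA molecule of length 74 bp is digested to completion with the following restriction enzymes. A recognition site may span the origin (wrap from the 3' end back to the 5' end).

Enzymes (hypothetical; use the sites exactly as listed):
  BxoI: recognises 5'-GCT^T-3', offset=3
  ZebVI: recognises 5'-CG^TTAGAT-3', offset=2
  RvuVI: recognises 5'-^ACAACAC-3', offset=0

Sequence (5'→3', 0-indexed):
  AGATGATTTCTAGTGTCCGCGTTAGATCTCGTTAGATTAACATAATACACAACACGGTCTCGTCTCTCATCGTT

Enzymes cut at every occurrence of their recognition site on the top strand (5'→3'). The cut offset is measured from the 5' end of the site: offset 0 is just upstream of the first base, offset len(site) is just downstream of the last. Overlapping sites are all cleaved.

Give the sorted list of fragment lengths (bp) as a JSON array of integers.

Site scan:
  BxoI (GCTT, off=3): no sites
  ZebVI CGTTAGAT/2: at [19, 29, 70] ⇒ [21, 31, 72]
  RvuVI ACAACAC/0: at [48] ⇒ [48]

All cut coordinates (distinct, sorted): [21, 31, 48, 72]

Fragments:
  21→31: 10 bp
  31→48: 17 bp
  48→72: 24 bp
  72→21 (wrap): 74-72+21 = 23 bp

[10,17,23,24]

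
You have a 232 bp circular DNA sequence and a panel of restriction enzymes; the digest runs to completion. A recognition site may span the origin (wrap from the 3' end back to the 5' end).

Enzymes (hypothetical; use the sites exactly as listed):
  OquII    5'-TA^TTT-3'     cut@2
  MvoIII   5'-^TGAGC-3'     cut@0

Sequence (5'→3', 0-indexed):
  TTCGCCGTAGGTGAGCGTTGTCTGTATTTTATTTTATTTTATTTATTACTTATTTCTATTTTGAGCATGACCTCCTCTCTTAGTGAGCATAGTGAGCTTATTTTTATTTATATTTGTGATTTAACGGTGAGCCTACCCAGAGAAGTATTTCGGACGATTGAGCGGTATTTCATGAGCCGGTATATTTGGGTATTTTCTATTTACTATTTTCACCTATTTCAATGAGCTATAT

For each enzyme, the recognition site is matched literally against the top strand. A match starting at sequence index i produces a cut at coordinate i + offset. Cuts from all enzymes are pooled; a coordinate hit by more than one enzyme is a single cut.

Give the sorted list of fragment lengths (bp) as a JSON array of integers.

[3,5,5,5,5,6,6,6,6,7,7,8,8,9,9,9,10,11,11,12,12,15,15,20,22]

Site scan:
  OquII (TATTT, off=2): starts [24, 29, 34, 39, 50, 56, 98, 104, 110, 145, 165, 182, 190, 197, 204, 214, 229] → cuts [26, 31, 36, 41, 52, 58, 100, 106, 112, 147, 167, 184, 192, 199, 206, 216, 231]
  MvoIII (TGAGC, off=0): starts [11, 61, 83, 92, 127, 158, 172, 222] → cuts [11, 61, 83, 92, 127, 158, 172, 222]

All cut coordinates (distinct, sorted): [11, 26, 31, 36, 41, 52, 58, 61, 83, 92, 100, 106, 112, 127, 147, 158, 167, 172, 184, 192, 199, 206, 216, 222, 231]

Fragment lengths:
  11→26: 15 bp
  26→31: 5 bp
  31→36: 5 bp
  36→41: 5 bp
  41→52: 11 bp
  52→58: 6 bp
  58→61: 3 bp
  61→83: 22 bp
  83→92: 9 bp
  92→100: 8 bp
  100→106: 6 bp
  106→112: 6 bp
  112→127: 15 bp
  127→147: 20 bp
  147→158: 11 bp
  158→167: 9 bp
  167→172: 5 bp
  172→184: 12 bp
  184→192: 8 bp
  192→199: 7 bp
  199→206: 7 bp
  206→216: 10 bp
  216→222: 6 bp
  222→231: 9 bp
  231→11 (wrap): 232-231+11 = 12 bp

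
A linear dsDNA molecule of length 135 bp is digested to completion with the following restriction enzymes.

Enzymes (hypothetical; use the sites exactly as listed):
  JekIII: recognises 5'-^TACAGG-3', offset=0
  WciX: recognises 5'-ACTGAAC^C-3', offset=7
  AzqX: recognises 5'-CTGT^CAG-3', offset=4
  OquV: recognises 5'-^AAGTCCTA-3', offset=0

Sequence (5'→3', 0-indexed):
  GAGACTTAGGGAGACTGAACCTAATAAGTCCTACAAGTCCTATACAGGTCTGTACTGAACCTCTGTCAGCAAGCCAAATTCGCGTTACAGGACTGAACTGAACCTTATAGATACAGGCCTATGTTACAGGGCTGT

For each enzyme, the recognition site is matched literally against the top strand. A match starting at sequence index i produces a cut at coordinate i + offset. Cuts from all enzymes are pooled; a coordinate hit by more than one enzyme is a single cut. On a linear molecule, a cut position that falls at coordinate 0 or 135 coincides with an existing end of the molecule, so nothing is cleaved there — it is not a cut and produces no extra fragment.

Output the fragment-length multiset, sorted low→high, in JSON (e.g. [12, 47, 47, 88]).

Site scan:
  JekIII TACAGG/0: at [42, 85, 111, 124] ⇒ [42, 85, 111, 124]
  WciX ACTGAACC/7: at [13, 53, 96] ⇒ [20, 60, 103]
  AzqX CTGTCAG/4: at [62] ⇒ [66]
  OquV AAGTCCTA/0: at [25, 34] ⇒ [25, 34]

All cut coordinates (distinct, sorted): [20, 25, 34, 42, 60, 66, 85, 103, 111, 124]

Fragment lengths:
  [0,20): 20 bp
  [20,25): 5 bp
  [25,34): 9 bp
  [34,42): 8 bp
  [42,60): 18 bp
  [60,66): 6 bp
  [66,85): 19 bp
  [85,103): 18 bp
  [103,111): 8 bp
  [111,124): 13 bp
  [124,135): 11 bp

[5,6,8,8,9,11,13,18,18,19,20]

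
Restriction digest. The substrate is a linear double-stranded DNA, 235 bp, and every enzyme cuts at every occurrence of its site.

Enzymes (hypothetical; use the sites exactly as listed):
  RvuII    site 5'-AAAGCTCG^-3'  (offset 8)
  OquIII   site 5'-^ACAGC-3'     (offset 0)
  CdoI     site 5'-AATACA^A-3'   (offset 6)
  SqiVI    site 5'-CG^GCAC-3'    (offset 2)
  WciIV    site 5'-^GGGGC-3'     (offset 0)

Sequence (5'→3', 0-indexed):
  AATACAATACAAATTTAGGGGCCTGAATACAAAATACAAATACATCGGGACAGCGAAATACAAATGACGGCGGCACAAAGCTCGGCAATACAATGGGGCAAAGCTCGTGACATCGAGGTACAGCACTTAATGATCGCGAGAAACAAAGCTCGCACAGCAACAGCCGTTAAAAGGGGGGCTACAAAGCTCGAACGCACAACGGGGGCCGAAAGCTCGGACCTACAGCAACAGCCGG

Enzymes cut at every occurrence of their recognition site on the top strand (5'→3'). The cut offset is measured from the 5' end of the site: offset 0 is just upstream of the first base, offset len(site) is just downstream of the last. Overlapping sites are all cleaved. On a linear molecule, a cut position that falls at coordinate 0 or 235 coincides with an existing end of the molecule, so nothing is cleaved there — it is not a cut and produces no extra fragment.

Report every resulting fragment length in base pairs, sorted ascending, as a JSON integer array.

Per-enzyme occurrences:
  RvuII (AAAGCTCG, off=8): starts [76, 99, 144, 182, 208] → cuts [84, 107, 152, 190, 216]
  OquIII (ACAGC, off=0): starts [49, 119, 153, 159, 221, 227] → cuts [49, 119, 153, 159, 221, 227]
  CdoI (AATACAA, off=6): starts [0, 5, 25, 32, 56, 86] → cuts [6, 11, 31, 38, 62, 92]
  SqiVI (CGGCAC, off=2): starts [70] → cuts [72]
  WciIV (GGGGC, off=0): starts [17, 94, 174, 201] → cuts [17, 94, 174, 201]

Pooled cuts: [6, 11, 17, 31, 38, 49, 62, 72, 84, 92, 94, 107, 119, 152, 153, 159, 174, 190, 201, 216, 221, 227]

Fragments:
  [0,6): 6 bp
  [6,11): 5 bp
  [11,17): 6 bp
  [17,31): 14 bp
  [31,38): 7 bp
  [38,49): 11 bp
  [49,62): 13 bp
  [62,72): 10 bp
  [72,84): 12 bp
  [84,92): 8 bp
  [92,94): 2 bp
  [94,107): 13 bp
  [107,119): 12 bp
  [119,152): 33 bp
  [152,153): 1 bp
  [153,159): 6 bp
  [159,174): 15 bp
  [174,190): 16 bp
  [190,201): 11 bp
  [201,216): 15 bp
  [216,221): 5 bp
  [221,227): 6 bp
  [227,235): 8 bp

[1,2,5,5,6,6,6,6,7,8,8,10,11,11,12,12,13,13,14,15,15,16,33]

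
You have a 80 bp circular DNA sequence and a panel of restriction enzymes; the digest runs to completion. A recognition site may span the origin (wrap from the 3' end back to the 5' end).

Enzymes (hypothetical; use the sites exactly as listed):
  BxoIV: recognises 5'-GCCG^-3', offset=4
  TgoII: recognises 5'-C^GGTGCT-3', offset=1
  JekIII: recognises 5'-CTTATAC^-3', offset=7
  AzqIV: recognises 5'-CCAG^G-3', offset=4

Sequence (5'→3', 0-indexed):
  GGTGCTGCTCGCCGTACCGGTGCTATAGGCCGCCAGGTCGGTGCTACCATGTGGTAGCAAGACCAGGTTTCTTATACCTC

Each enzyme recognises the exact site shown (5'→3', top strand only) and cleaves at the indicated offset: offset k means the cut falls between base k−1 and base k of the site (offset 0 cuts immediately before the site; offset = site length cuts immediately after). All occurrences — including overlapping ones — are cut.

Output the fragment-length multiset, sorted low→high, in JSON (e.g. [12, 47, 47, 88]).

Site scan:
  BxoIV (GCCG, off=4): starts [10, 28] → cuts [14, 32]
  TgoII (CGGTGCT, off=1): starts [17, 38, 79] → cuts [0, 18, 39]
  JekIII (CTTATAC, off=7): starts [70] → cuts [77]
  AzqIV (CCAGG, off=4): starts [32, 62] → cuts [36, 66]

All cut coordinates (distinct, sorted): [0, 14, 18, 32, 36, 39, 66, 77]

Fragment lengths:
  0→14: 14 bp
  14→18: 4 bp
  18→32: 14 bp
  32→36: 4 bp
  36→39: 3 bp
  39→66: 27 bp
  66→77: 11 bp
  77→0 (wrap): 80-77+0 = 3 bp

[3,3,4,4,11,14,14,27]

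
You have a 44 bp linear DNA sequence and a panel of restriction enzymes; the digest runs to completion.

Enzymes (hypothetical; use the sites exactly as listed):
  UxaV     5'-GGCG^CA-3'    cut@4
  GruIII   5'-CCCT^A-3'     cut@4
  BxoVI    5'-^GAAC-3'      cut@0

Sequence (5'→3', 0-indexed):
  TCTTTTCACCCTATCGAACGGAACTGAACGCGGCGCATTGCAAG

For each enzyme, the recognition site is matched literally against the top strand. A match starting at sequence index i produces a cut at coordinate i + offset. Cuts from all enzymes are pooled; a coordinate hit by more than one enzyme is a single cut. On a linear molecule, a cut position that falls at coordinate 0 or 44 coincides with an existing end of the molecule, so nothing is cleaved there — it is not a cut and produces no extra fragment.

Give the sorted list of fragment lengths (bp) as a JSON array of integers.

Scan for sites:
  UxaV (GGCGCA, off=4): starts [31] → cuts [35]
  GruIII (CCCTA, off=4): starts [8] → cuts [12]
  BxoVI (GAAC, off=0): starts [15, 20, 25] → cuts [15, 20, 25]

Pooled cuts: [12, 15, 20, 25, 35]

Fragment lengths:
  [0,12): 12 bp
  [12,15): 3 bp
  [15,20): 5 bp
  [20,25): 5 bp
  [25,35): 10 bp
  [35,44): 9 bp

[3,5,5,9,10,12]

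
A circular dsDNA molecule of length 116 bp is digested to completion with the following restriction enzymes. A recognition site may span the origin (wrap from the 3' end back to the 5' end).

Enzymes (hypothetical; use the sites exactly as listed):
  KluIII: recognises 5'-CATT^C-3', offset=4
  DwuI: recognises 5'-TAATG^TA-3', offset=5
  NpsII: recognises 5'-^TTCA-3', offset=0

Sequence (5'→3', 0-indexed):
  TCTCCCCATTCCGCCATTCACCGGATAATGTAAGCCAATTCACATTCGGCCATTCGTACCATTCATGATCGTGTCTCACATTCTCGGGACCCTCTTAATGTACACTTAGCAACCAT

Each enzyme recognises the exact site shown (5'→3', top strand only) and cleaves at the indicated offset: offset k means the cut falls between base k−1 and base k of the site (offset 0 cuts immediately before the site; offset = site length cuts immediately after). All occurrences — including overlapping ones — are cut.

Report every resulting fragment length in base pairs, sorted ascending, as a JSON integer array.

[2,2,6,7,8,8,8,9,12,17,18,19]

Site scan:
  KluIII (CATTC, off=4): starts [6, 14, 42, 50, 59, 78, 113] → cuts [1, 10, 18, 46, 54, 63, 82]
  DwuI (TAATGTA, off=5): starts [25, 95] → cuts [30, 100]
  NpsII (TTCA, off=0): starts [16, 38, 61] → cuts [16, 38, 61]

Pooled cuts: [1, 10, 16, 18, 30, 38, 46, 54, 61, 63, 82, 100]

Fragment lengths:
  1→10: 9 bp
  10→16: 6 bp
  16→18: 2 bp
  18→30: 12 bp
  30→38: 8 bp
  38→46: 8 bp
  46→54: 8 bp
  54→61: 7 bp
  61→63: 2 bp
  63→82: 19 bp
  82→100: 18 bp
  100→1 (wrap): 116-100+1 = 17 bp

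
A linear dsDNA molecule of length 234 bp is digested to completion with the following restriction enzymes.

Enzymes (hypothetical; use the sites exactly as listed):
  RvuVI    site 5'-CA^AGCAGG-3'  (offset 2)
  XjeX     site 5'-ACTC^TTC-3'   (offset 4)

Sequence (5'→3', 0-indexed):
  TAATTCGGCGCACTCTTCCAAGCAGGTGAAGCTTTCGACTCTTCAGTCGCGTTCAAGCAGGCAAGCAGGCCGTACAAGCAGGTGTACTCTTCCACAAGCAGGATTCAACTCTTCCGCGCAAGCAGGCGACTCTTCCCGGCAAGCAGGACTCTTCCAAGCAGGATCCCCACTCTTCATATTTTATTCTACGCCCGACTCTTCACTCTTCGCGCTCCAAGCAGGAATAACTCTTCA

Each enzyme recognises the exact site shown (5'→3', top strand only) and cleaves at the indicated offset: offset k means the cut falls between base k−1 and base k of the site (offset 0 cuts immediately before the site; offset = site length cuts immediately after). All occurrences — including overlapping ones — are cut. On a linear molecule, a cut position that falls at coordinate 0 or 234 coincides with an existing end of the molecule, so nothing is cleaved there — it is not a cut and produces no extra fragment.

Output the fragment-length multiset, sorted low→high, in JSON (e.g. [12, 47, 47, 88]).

Per-enzyme occurrences:
  RvuVI (CAAGCAGG, off=2): starts [18, 53, 61, 74, 94, 118, 139, 154, 214] → cuts [20, 55, 63, 76, 96, 120, 141, 156, 216]
  XjeX (ACTCTTC, off=4): starts [11, 37, 85, 107, 128, 147, 168, 194, 201, 226] → cuts [15, 41, 89, 111, 132, 151, 172, 198, 205, 230]

All cut coordinates (distinct, sorted): [15, 20, 41, 55, 63, 76, 89, 96, 111, 120, 132, 141, 151, 156, 172, 198, 205, 216, 230]

Fragments:
  [0,15): 15 bp
  [15,20): 5 bp
  [20,41): 21 bp
  [41,55): 14 bp
  [55,63): 8 bp
  [63,76): 13 bp
  [76,89): 13 bp
  [89,96): 7 bp
  [96,111): 15 bp
  [111,120): 9 bp
  [120,132): 12 bp
  [132,141): 9 bp
  [141,151): 10 bp
  [151,156): 5 bp
  [156,172): 16 bp
  [172,198): 26 bp
  [198,205): 7 bp
  [205,216): 11 bp
  [216,230): 14 bp
  [230,234): 4 bp

[4,5,5,7,7,8,9,9,10,11,12,13,13,14,14,15,15,16,21,26]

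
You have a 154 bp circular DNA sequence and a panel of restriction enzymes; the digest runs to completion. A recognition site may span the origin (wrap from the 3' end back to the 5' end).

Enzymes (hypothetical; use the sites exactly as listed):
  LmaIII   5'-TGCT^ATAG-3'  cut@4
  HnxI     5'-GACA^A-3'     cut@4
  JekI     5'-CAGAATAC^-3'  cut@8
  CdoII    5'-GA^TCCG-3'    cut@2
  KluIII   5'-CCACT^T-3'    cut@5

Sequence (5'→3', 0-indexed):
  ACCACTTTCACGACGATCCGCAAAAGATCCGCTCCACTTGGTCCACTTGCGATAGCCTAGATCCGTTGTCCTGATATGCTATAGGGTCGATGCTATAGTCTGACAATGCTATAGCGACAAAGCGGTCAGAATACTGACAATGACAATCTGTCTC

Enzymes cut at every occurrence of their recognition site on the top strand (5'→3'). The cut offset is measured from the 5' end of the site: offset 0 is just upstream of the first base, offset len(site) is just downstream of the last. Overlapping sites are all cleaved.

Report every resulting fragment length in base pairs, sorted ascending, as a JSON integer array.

[5,5,6,9,9,10,11,11,11,14,14,15,15,19]

Scan for sites:
  LmaIII (TGCTATAG, off=4): starts [76, 90, 106] → cuts [80, 94, 110]
  HnxI (GACAA, off=4): starts [101, 115, 135, 141] → cuts [105, 119, 139, 145]
  JekI (CAGAATAC, off=8): starts [126] → cuts [134]
  CdoII (GATCCG, off=2): starts [14, 25, 59] → cuts [16, 27, 61]
  KluIII (CCACTT, off=5): starts [1, 33, 42] → cuts [6, 38, 47]

All cut coordinates (distinct, sorted): [6, 16, 27, 38, 47, 61, 80, 94, 105, 110, 119, 134, 139, 145]

Fragments:
  6→16: 10 bp
  16→27: 11 bp
  27→38: 11 bp
  38→47: 9 bp
  47→61: 14 bp
  61→80: 19 bp
  80→94: 14 bp
  94→105: 11 bp
  105→110: 5 bp
  110→119: 9 bp
  119→134: 15 bp
  134→139: 5 bp
  139→145: 6 bp
  145→6 (wrap): 154-145+6 = 15 bp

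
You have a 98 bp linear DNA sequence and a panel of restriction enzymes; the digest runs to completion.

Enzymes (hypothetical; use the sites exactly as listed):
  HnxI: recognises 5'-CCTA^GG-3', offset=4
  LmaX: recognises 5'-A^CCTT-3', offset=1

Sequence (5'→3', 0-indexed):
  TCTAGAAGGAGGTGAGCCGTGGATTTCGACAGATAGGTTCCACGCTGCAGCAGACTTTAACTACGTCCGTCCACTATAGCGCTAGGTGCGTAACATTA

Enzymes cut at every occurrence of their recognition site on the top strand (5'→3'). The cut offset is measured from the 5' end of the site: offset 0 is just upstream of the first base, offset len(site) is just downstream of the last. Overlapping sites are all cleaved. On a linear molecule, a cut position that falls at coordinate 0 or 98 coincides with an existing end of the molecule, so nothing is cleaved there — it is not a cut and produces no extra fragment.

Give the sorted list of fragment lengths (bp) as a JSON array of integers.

[98]

Per-enzyme occurrences:
  HnxI (CCTAGG, off=4): no sites
  LmaX (ACCTT, off=1): no sites

Pooled cuts: ∅

Fragments:
  no cuts → one linear fragment of 98 bp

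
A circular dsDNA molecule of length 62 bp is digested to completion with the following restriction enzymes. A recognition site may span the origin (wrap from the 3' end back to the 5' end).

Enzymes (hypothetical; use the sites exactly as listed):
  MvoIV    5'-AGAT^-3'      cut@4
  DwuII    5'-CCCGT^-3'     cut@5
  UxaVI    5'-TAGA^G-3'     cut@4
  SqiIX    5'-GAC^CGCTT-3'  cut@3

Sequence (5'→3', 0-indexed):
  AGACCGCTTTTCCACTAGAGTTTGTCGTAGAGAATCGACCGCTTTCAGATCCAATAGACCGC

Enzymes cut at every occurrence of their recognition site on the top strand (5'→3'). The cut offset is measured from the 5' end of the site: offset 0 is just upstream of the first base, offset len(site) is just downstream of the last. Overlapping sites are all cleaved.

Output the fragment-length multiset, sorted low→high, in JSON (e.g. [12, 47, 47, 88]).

Site scan:
  MvoIV (AGAT, off=4): starts [46] → cuts [50]
  DwuII (CCCGT, off=5): no sites
  UxaVI (TAGAG, off=4): starts [15, 27] → cuts [19, 31]
  SqiIX (GACCGCTT, off=3): starts [1, 36] → cuts [4, 39]

All cut coordinates (distinct, sorted): [4, 19, 31, 39, 50]

Fragments:
  4→19: 15 bp
  19→31: 12 bp
  31→39: 8 bp
  39→50: 11 bp
  50→4 (wrap): 62-50+4 = 16 bp

[8,11,12,15,16]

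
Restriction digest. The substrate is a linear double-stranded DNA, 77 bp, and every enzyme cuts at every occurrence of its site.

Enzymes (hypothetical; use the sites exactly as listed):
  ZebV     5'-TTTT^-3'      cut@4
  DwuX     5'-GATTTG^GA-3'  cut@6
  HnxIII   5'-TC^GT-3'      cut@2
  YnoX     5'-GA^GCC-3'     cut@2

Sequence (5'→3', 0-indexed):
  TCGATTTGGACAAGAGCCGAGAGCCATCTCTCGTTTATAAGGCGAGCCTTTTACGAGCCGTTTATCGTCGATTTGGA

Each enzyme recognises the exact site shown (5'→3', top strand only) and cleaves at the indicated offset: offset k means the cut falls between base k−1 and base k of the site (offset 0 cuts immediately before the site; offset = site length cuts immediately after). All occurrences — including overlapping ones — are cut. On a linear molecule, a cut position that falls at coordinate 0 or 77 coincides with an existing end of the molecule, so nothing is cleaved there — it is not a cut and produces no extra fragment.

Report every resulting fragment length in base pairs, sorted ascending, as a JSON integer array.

Site scan:
  ZebV TTTT/4: at [48] ⇒ [52]
  DwuX GATTTGGA/6: at [2, 69] ⇒ [8, 75]
  HnxIII TCGT/2: at [30, 64] ⇒ [32, 66]
  YnoX GAGCC/2: at [13, 20, 43, 54] ⇒ [15, 22, 45, 56]

Pooled cuts: [8, 15, 22, 32, 45, 52, 56, 66, 75]

Fragment lengths:
  [0,8): 8 bp
  [8,15): 7 bp
  [15,22): 7 bp
  [22,32): 10 bp
  [32,45): 13 bp
  [45,52): 7 bp
  [52,56): 4 bp
  [56,66): 10 bp
  [66,75): 9 bp
  [75,77): 2 bp

[2,4,7,7,7,8,9,10,10,13]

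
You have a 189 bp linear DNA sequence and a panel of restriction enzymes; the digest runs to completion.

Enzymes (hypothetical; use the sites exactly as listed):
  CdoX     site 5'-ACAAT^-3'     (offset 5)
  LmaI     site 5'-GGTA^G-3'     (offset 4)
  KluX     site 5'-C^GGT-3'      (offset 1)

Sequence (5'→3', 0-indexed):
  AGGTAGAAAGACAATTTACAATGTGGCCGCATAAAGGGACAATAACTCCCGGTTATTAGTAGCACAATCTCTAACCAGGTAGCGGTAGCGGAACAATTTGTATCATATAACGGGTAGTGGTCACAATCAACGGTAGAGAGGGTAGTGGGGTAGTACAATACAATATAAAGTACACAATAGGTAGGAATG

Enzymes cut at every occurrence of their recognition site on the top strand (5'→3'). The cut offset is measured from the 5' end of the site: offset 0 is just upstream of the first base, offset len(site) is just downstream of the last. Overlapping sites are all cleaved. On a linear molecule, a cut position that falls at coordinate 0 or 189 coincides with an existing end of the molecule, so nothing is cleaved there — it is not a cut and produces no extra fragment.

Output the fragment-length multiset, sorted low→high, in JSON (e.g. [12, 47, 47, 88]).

Scan for sites:
  CdoX ACAAT/5: at [10, 17, 38, 63, 92, 122, 154, 159, 173] ⇒ [15, 22, 43, 68, 97, 127, 159, 164, 178]
  LmaI GGTAG/4: at [1, 77, 83, 112, 131, 140, 148, 179] ⇒ [5, 81, 87, 116, 135, 144, 152, 183]
  KluX CGGT/1: at [49, 82, 130] ⇒ [50, 83, 131]

Pooled cuts: [5, 15, 22, 43, 50, 68, 81, 83, 87, 97, 116, 127, 131, 135, 144, 152, 159, 164, 178, 183]

Fragment lengths:
  [0,5): 5 bp
  [5,15): 10 bp
  [15,22): 7 bp
  [22,43): 21 bp
  [43,50): 7 bp
  [50,68): 18 bp
  [68,81): 13 bp
  [81,83): 2 bp
  [83,87): 4 bp
  [87,97): 10 bp
  [97,116): 19 bp
  [116,127): 11 bp
  [127,131): 4 bp
  [131,135): 4 bp
  [135,144): 9 bp
  [144,152): 8 bp
  [152,159): 7 bp
  [159,164): 5 bp
  [164,178): 14 bp
  [178,183): 5 bp
  [183,189): 6 bp

[2,4,4,4,5,5,5,6,7,7,7,8,9,10,10,11,13,14,18,19,21]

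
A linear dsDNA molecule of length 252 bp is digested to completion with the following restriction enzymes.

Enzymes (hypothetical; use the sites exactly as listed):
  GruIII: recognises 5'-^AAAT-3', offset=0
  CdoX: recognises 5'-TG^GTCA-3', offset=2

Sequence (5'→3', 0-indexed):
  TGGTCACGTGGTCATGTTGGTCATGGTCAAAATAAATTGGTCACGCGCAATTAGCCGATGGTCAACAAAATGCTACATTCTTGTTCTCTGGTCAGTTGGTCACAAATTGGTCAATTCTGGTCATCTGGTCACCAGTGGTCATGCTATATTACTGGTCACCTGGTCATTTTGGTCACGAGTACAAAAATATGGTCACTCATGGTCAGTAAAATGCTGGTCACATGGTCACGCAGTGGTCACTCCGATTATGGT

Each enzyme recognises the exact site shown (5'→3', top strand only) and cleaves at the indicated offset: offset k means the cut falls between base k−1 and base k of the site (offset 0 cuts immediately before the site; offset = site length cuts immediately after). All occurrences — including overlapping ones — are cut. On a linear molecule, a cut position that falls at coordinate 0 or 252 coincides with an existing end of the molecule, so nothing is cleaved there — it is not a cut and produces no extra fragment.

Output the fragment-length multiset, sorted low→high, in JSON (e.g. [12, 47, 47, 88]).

[2,4,4,5,6,6,6,7,7,7,8,8,8,8,8,8,9,9,10,10,10,11,13,17,17,21,23]

Per-enzyme occurrences:
  GruIII AAAT/0: at [29, 33, 67, 103, 184, 208] ⇒ [29, 33, 67, 103, 184, 208]
  CdoX TGGTCA/2: at [0, 8, 17, 23, 37, 58, 88, 96, 107, 117, 125, 135, 152, 160, 169, 189, 199, 214, 222, 233] ⇒ [2, 10, 19, 25, 39, 60, 90, 98, 109, 119, 127, 137, 154, 162, 171, 191, 201, 216, 224, 235]

All cut coordinates (distinct, sorted): [2, 10, 19, 25, 29, 33, 39, 60, 67, 90, 98, 103, 109, 119, 127, 137, 154, 162, 171, 184, 191, 201, 208, 216, 224, 235]

Fragments:
  [0,2): 2 bp
  [2,10): 8 bp
  [10,19): 9 bp
  [19,25): 6 bp
  [25,29): 4 bp
  [29,33): 4 bp
  [33,39): 6 bp
  [39,60): 21 bp
  [60,67): 7 bp
  [67,90): 23 bp
  [90,98): 8 bp
  [98,103): 5 bp
  [103,109): 6 bp
  [109,119): 10 bp
  [119,127): 8 bp
  [127,137): 10 bp
  [137,154): 17 bp
  [154,162): 8 bp
  [162,171): 9 bp
  [171,184): 13 bp
  [184,191): 7 bp
  [191,201): 10 bp
  [201,208): 7 bp
  [208,216): 8 bp
  [216,224): 8 bp
  [224,235): 11 bp
  [235,252): 17 bp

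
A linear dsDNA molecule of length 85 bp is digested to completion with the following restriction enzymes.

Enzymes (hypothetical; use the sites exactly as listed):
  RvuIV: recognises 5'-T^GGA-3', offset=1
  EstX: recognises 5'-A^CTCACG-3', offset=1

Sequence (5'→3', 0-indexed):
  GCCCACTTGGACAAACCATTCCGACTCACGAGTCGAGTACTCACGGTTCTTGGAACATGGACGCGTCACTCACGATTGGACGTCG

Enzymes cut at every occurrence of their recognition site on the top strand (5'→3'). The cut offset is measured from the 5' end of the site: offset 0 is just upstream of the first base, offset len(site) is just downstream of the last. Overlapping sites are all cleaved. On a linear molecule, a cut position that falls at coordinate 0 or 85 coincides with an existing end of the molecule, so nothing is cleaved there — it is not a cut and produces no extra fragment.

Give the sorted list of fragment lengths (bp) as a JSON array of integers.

[7,8,8,9,10,12,15,16]

Site scan:
  RvuIV (TGGA, off=1): starts [7, 50, 57, 76] → cuts [8, 51, 58, 77]
  EstX (ACTCACG, off=1): starts [23, 38, 67] → cuts [24, 39, 68]

Pooled cuts: [8, 24, 39, 51, 58, 68, 77]

Fragment lengths:
  [0,8): 8 bp
  [8,24): 16 bp
  [24,39): 15 bp
  [39,51): 12 bp
  [51,58): 7 bp
  [58,68): 10 bp
  [68,77): 9 bp
  [77,85): 8 bp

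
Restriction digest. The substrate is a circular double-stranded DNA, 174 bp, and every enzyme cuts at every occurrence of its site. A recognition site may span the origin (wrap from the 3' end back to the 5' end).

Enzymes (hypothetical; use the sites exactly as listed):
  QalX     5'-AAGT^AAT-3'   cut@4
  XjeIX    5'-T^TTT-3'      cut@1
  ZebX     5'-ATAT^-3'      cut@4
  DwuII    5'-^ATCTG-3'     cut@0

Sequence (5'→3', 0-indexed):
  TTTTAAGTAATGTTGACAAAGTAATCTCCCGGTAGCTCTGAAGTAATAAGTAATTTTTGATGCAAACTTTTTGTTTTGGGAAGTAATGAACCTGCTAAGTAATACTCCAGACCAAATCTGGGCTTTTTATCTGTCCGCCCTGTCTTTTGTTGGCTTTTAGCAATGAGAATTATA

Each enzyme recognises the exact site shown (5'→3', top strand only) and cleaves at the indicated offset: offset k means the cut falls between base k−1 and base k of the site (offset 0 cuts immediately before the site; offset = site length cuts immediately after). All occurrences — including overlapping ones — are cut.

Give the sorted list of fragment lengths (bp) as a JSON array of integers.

Per-enzyme occurrences:
  QalX (AAGTAAT, off=4): starts [4, 18, 40, 47, 80, 96] → cuts [8, 22, 44, 51, 84, 100]
  XjeIX (TTTT, off=1): starts [0, 53, 54, 67, 68, 73, 123, 124, 144, 154] → cuts [1, 54, 55, 68, 69, 74, 124, 125, 145, 155]
  ZebX (ATAT, off=4): starts [171] → cuts [1]
  DwuII (ATCTG, off=0): starts [115, 128] → cuts [115, 128]

Pooled cuts: [1, 8, 22, 44, 51, 54, 55, 68, 69, 74, 84, 100, 115, 124, 125, 128, 145, 155]

Fragment lengths:
  1→8: 7 bp
  8→22: 14 bp
  22→44: 22 bp
  44→51: 7 bp
  51→54: 3 bp
  54→55: 1 bp
  55→68: 13 bp
  68→69: 1 bp
  69→74: 5 bp
  74→84: 10 bp
  84→100: 16 bp
  100→115: 15 bp
  115→124: 9 bp
  124→125: 1 bp
  125→128: 3 bp
  128→145: 17 bp
  145→155: 10 bp
  155→1 (wrap): 174-155+1 = 20 bp

[1,1,1,3,3,5,7,7,9,10,10,13,14,15,16,17,20,22]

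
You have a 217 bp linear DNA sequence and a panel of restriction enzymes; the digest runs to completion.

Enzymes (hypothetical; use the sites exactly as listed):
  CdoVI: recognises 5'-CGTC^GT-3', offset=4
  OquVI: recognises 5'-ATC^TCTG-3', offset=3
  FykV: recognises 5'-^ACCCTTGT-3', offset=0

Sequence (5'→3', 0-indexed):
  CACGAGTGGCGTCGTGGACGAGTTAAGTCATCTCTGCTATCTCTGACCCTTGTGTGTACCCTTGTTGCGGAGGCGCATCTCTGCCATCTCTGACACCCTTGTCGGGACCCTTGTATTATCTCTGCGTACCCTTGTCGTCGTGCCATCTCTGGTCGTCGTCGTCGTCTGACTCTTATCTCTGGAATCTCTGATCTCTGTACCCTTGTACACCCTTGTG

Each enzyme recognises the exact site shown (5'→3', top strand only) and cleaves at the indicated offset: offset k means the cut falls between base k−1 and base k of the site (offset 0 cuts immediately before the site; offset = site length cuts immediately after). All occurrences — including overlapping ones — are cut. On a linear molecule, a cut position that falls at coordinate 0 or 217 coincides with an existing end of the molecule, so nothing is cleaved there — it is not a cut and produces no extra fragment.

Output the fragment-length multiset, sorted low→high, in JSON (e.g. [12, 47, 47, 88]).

[3,3,4,5,6,7,7,8,9,9,9,9,10,10,12,12,12,13,14,14,19,22]

Scan for sites:
  CdoVI (CGTCGT, off=4): starts [9, 135, 153, 156, 159] → cuts [13, 139, 157, 160, 163]
  OquVI (ATCTCTG, off=3): starts [29, 38, 76, 85, 117, 144, 174, 183, 190] → cuts [32, 41, 79, 88, 120, 147, 177, 186, 193]
  FykV (ACCCTTGT, off=0): starts [45, 57, 94, 106, 127, 198, 208] → cuts [45, 57, 94, 106, 127, 198, 208]

Pooled cuts: [13, 32, 41, 45, 57, 79, 88, 94, 106, 120, 127, 139, 147, 157, 160, 163, 177, 186, 193, 198, 208]

Fragments:
  [0,13): 13 bp
  [13,32): 19 bp
  [32,41): 9 bp
  [41,45): 4 bp
  [45,57): 12 bp
  [57,79): 22 bp
  [79,88): 9 bp
  [88,94): 6 bp
  [94,106): 12 bp
  [106,120): 14 bp
  [120,127): 7 bp
  [127,139): 12 bp
  [139,147): 8 bp
  [147,157): 10 bp
  [157,160): 3 bp
  [160,163): 3 bp
  [163,177): 14 bp
  [177,186): 9 bp
  [186,193): 7 bp
  [193,198): 5 bp
  [198,208): 10 bp
  [208,217): 9 bp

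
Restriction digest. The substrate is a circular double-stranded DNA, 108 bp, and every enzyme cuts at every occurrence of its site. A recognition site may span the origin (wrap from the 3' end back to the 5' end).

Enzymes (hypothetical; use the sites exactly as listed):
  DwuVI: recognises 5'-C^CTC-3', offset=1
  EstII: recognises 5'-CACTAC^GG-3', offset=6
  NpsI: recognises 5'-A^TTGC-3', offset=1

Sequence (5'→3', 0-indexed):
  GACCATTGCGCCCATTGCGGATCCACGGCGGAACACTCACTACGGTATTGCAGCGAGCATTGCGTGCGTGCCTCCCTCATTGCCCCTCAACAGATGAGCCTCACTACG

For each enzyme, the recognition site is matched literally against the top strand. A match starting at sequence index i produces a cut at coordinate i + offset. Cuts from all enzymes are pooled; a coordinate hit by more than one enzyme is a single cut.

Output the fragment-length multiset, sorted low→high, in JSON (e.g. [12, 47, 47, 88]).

Site scan:
  DwuVI CCTC/1: at [70, 74, 84, 98] ⇒ [71, 75, 85, 99]
  EstII CACTACGG/6: at [37, 101] ⇒ [43, 107]
  NpsI ATTGC/1: at [4, 13, 46, 58, 78] ⇒ [5, 14, 47, 59, 79]

Pooled cuts: [5, 14, 43, 47, 59, 71, 75, 79, 85, 99, 107]

Fragments:
  5→14: 9 bp
  14→43: 29 bp
  43→47: 4 bp
  47→59: 12 bp
  59→71: 12 bp
  71→75: 4 bp
  75→79: 4 bp
  79→85: 6 bp
  85→99: 14 bp
  99→107: 8 bp
  107→5 (wrap): 108-107+5 = 6 bp

[4,4,4,6,6,8,9,12,12,14,29]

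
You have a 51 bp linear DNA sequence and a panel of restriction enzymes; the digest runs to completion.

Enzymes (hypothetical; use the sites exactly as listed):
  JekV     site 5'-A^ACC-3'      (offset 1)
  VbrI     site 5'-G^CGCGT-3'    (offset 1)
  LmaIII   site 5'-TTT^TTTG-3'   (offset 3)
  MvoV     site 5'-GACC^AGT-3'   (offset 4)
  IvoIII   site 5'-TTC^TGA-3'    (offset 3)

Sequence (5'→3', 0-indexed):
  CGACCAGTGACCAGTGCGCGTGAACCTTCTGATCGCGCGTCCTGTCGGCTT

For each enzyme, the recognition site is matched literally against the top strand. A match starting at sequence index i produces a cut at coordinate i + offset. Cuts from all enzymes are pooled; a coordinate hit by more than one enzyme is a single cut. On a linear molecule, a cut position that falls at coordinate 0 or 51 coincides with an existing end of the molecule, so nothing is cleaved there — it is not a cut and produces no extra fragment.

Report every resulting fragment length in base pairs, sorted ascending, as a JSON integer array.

[4,5,6,6,7,7,16]

Scan for sites:
  JekV AACC/1: at [22] ⇒ [23]
  VbrI GCGCGT/1: at [15, 34] ⇒ [16, 35]
  LmaIII (TTTTTTG, off=3): no sites
  MvoV GACCAGT/4: at [1, 8] ⇒ [5, 12]
  IvoIII TTCTGA/3: at [26] ⇒ [29]

All cut coordinates (distinct, sorted): [5, 12, 16, 23, 29, 35]

Fragment lengths:
  [0,5): 5 bp
  [5,12): 7 bp
  [12,16): 4 bp
  [16,23): 7 bp
  [23,29): 6 bp
  [29,35): 6 bp
  [35,51): 16 bp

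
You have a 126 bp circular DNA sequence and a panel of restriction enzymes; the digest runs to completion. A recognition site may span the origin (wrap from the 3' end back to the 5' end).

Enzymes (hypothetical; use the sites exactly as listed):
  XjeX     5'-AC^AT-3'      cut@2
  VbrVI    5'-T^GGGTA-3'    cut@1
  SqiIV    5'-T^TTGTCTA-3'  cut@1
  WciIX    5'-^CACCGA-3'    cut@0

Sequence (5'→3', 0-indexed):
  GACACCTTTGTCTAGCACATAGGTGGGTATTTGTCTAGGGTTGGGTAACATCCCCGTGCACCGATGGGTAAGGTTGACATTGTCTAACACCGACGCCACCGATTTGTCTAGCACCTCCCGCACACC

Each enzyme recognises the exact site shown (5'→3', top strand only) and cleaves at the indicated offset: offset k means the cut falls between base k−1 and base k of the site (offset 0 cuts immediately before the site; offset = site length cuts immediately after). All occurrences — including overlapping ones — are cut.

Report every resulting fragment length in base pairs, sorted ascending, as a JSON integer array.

[6,6,7,7,7,9,9,9,11,11,12,13,19]

Scan for sites:
  XjeX (ACAT, off=2): starts [16, 47, 76] → cuts [18, 49, 78]
  VbrVI (TGGGTA, off=1): starts [23, 41, 64] → cuts [24, 42, 65]
  SqiIV (TTTGTCTA, off=1): starts [6, 29, 102] → cuts [7, 30, 103]
  WciIX (CACCGA, off=0): starts [58, 87, 96, 122] → cuts [58, 87, 96, 122]

All cut coordinates (distinct, sorted): [7, 18, 24, 30, 42, 49, 58, 65, 78, 87, 96, 103, 122]

Fragment lengths:
  7→18: 11 bp
  18→24: 6 bp
  24→30: 6 bp
  30→42: 12 bp
  42→49: 7 bp
  49→58: 9 bp
  58→65: 7 bp
  65→78: 13 bp
  78→87: 9 bp
  87→96: 9 bp
  96→103: 7 bp
  103→122: 19 bp
  122→7 (wrap): 126-122+7 = 11 bp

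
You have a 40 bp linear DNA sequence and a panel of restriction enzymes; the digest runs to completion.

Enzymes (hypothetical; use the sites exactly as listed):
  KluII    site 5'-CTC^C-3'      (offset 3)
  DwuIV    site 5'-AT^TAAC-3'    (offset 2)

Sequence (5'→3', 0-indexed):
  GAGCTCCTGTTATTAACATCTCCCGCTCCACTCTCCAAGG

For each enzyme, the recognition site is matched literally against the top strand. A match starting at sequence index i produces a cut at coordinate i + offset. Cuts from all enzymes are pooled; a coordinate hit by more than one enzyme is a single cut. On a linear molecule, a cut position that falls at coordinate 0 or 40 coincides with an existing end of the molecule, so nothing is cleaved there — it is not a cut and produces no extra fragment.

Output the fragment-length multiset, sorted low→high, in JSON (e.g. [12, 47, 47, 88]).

Per-enzyme occurrences:
  KluII CTCC/3: at [3, 19, 25, 32] ⇒ [6, 22, 28, 35]
  DwuIV ATTAAC/2: at [11] ⇒ [13]

Pooled cuts: [6, 13, 22, 28, 35]

Fragments:
  [0,6): 6 bp
  [6,13): 7 bp
  [13,22): 9 bp
  [22,28): 6 bp
  [28,35): 7 bp
  [35,40): 5 bp

[5,6,6,7,7,9]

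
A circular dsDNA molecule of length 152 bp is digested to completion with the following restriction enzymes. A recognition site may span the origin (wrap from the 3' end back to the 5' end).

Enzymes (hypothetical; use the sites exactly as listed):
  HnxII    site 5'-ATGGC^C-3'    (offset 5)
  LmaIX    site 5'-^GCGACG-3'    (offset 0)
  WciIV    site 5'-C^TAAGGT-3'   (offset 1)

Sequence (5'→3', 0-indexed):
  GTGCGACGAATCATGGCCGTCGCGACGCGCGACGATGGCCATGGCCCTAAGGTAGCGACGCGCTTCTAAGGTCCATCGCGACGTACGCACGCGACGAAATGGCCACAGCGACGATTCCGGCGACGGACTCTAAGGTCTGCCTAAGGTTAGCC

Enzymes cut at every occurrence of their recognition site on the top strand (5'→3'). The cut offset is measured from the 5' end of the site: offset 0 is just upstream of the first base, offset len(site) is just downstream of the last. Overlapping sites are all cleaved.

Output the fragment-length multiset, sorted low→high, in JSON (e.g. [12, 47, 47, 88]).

[2,4,4,6,7,7,11,11,11,11,12,12,13,13,13,15]

Scan for sites:
  HnxII ATGGCC/5: at [12, 34, 40, 98] ⇒ [17, 39, 45, 103]
  LmaIX GCGACG/0: at [2, 21, 28, 54, 77, 90, 107, 119] ⇒ [2, 21, 28, 54, 77, 90, 107, 119]
  WciIV CTAAGGT/1: at [46, 65, 129, 140] ⇒ [47, 66, 130, 141]

Pooled cuts: [2, 17, 21, 28, 39, 45, 47, 54, 66, 77, 90, 103, 107, 119, 130, 141]

Fragment lengths:
  2→17: 15 bp
  17→21: 4 bp
  21→28: 7 bp
  28→39: 11 bp
  39→45: 6 bp
  45→47: 2 bp
  47→54: 7 bp
  54→66: 12 bp
  66→77: 11 bp
  77→90: 13 bp
  90→103: 13 bp
  103→107: 4 bp
  107→119: 12 bp
  119→130: 11 bp
  130→141: 11 bp
  141→2 (wrap): 152-141+2 = 13 bp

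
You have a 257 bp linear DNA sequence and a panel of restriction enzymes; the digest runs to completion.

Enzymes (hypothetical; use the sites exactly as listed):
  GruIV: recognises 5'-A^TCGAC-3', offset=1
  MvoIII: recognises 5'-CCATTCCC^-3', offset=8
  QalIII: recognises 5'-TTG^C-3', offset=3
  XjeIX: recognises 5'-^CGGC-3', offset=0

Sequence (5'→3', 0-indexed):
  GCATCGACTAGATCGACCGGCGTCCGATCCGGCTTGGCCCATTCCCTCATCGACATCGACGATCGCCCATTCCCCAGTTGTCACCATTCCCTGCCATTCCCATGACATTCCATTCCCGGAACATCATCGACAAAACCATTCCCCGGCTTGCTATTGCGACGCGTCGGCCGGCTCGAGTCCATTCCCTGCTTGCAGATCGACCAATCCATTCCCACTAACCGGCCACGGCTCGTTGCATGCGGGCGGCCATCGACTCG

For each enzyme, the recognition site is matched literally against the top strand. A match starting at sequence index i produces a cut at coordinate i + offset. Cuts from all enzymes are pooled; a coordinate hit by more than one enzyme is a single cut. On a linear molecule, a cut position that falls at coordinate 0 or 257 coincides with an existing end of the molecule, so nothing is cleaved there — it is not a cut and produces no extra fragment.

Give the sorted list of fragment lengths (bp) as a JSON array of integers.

[3,3,4,4,5,6,6,6,6,6,6,7,8,8,8,9,9,10,10,12,16,17,17,17,17,18,19]

Site scan:
  GruIV (ATCGAC, off=1): starts [2, 11, 48, 54, 125, 195, 248] → cuts [3, 12, 49, 55, 126, 196, 249]
  MvoIII (CCATTCCC, off=8): starts [38, 66, 83, 93, 109, 135, 178, 205] → cuts [46, 74, 91, 101, 117, 143, 186, 213]
  QalIII (TTGC, off=3): starts [147, 153, 189, 232] → cuts [150, 156, 192, 235]
  XjeIX (CGGC, off=0): starts [17, 29, 143, 164, 168, 219, 225, 243] → cuts [17, 29, 143, 164, 168, 219, 225, 243]

Pooled cuts: [3, 12, 17, 29, 46, 49, 55, 74, 91, 101, 117, 126, 143, 150, 156, 164, 168, 186, 192, 196, 213, 219, 225, 235, 243, 249]

Fragment lengths:
  [0,3): 3 bp
  [3,12): 9 bp
  [12,17): 5 bp
  [17,29): 12 bp
  [29,46): 17 bp
  [46,49): 3 bp
  [49,55): 6 bp
  [55,74): 19 bp
  [74,91): 17 bp
  [91,101): 10 bp
  [101,117): 16 bp
  [117,126): 9 bp
  [126,143): 17 bp
  [143,150): 7 bp
  [150,156): 6 bp
  [156,164): 8 bp
  [164,168): 4 bp
  [168,186): 18 bp
  [186,192): 6 bp
  [192,196): 4 bp
  [196,213): 17 bp
  [213,219): 6 bp
  [219,225): 6 bp
  [225,235): 10 bp
  [235,243): 8 bp
  [243,249): 6 bp
  [249,257): 8 bp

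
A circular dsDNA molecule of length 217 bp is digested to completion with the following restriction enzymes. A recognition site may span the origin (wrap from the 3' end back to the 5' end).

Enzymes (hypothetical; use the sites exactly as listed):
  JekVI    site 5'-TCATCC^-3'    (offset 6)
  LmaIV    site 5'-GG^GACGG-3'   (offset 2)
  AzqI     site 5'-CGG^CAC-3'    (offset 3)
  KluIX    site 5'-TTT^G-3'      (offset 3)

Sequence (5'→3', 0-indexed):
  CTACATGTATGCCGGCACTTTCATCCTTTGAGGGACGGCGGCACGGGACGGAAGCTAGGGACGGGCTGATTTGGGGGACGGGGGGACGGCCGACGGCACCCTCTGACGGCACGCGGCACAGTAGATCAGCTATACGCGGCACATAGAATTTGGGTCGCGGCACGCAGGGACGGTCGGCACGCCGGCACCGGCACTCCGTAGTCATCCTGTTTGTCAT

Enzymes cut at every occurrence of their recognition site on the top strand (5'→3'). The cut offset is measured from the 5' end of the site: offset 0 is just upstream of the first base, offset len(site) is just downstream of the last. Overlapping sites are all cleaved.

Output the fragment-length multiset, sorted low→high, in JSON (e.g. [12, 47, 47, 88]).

[3,4,4,5,5,6,7,8,8,8,8,9,9,11,12,12,13,13,13,16,20,23]

Site scan:
  JekVI (TCATCC, off=6): starts [20, 201] → cuts [26, 207]
  LmaIV (GGGACGG, off=2): starts [31, 44, 57, 74, 82, 166] → cuts [33, 46, 59, 76, 84, 168]
  AzqI (CGGCAC, off=3): starts [12, 38, 93, 106, 113, 136, 157, 174, 182, 188] → cuts [15, 41, 96, 109, 116, 139, 160, 177, 185, 191]
  KluIX (TTTG, off=3): starts [26, 69, 148, 209] → cuts [29, 72, 151, 212]

All cut coordinates (distinct, sorted): [15, 26, 29, 33, 41, 46, 59, 72, 76, 84, 96, 109, 116, 139, 151, 160, 168, 177, 185, 191, 207, 212]

Fragment lengths:
  15→26: 11 bp
  26→29: 3 bp
  29→33: 4 bp
  33→41: 8 bp
  41→46: 5 bp
  46→59: 13 bp
  59→72: 13 bp
  72→76: 4 bp
  76→84: 8 bp
  84→96: 12 bp
  96→109: 13 bp
  109→116: 7 bp
  116→139: 23 bp
  139→151: 12 bp
  151→160: 9 bp
  160→168: 8 bp
  168→177: 9 bp
  177→185: 8 bp
  185→191: 6 bp
  191→207: 16 bp
  207→212: 5 bp
  212→15 (wrap): 217-212+15 = 20 bp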